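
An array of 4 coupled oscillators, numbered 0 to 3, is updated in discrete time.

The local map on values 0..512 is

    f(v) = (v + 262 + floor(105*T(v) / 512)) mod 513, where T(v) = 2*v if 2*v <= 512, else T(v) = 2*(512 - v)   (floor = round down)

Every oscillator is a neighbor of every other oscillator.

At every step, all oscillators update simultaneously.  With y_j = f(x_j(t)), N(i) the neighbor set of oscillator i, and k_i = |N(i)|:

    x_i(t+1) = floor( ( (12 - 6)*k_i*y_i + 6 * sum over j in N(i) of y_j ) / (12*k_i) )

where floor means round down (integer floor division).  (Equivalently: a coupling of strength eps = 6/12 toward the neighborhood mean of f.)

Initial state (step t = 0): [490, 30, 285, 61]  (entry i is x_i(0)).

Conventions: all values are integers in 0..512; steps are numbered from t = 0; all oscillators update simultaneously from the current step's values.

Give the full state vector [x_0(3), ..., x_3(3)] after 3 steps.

Simulating step by step:
t=0: [490, 30, 285, 61]
t=1: [253, 272, 213, 287]
t=2: [101, 106, 83, 109]
t=3: [402, 405, 394, 406]

Answer: [402, 405, 394, 406]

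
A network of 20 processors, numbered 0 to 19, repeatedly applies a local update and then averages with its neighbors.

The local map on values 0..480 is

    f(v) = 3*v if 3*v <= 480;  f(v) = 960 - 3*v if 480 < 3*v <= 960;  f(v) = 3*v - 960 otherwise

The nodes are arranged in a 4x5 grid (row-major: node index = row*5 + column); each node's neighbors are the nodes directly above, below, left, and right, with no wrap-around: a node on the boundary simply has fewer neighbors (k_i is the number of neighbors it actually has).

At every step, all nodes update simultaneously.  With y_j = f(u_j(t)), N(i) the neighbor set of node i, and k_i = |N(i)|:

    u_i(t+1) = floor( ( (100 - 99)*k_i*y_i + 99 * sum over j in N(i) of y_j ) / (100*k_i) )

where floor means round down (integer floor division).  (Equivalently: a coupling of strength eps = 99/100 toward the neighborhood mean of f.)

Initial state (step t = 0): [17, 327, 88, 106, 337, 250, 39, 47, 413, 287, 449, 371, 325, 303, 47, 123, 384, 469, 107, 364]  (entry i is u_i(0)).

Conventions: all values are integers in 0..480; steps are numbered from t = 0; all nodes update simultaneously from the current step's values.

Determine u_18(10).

Simulating step by step:
t=0: [17, 327, 88, 106, 337, 250, 39, 47, 413, 287, 449, 371, 325, 303, 47, 123, 384, 469, 107, 364]
t=1: [114, 142, 161, 199, 206, 185, 131, 168, 153, 156, 245, 177, 196, 187, 94, 290, 321, 178, 211, 230]
t=2: [414, 404, 415, 425, 414, 320, 428, 425, 421, 362, 307, 250, 426, 360, 378, 113, 311, 235, 364, 304]
t=3: [127, 296, 293, 290, 221, 212, 195, 307, 219, 251, 181, 177, 225, 230, 98, 36, 265, 159, 140, 151]
t=4: [199, 276, 67, 225, 149, 390, 217, 258, 153, 297, 288, 311, 303, 324, 309, 289, 336, 291, 400, 357]
t=5: [172, 289, 201, 368, 179, 255, 140, 254, 141, 310, 109, 125, 77, 193, 63, 72, 68, 112, 71, 136]
t=6: [147, 403, 147, 398, 90, 394, 217, 356, 190, 341, 262, 296, 321, 265, 272, 265, 307, 217, 373, 203]
t=7: [237, 395, 199, 365, 149, 307, 164, 283, 144, 265, 153, 130, 161, 173, 192, 107, 180, 69, 273, 153]
t=8: [133, 358, 159, 411, 152, 388, 194, 431, 215, 418, 252, 455, 289, 359, 355, 438, 307, 344, 366, 264]
t=9: [161, 414, 242, 414, 285, 325, 265, 315, 254, 292, 319, 180, 230, 162, 192, 123, 274, 89, 119, 121]
t=10: [151, 291, 193, 180, 182, 213, 182, 214, 213, 227, 265, 146, 293, 303, 307, 73, 349, 255, 367, 370]

Answer: u_18(10) = 367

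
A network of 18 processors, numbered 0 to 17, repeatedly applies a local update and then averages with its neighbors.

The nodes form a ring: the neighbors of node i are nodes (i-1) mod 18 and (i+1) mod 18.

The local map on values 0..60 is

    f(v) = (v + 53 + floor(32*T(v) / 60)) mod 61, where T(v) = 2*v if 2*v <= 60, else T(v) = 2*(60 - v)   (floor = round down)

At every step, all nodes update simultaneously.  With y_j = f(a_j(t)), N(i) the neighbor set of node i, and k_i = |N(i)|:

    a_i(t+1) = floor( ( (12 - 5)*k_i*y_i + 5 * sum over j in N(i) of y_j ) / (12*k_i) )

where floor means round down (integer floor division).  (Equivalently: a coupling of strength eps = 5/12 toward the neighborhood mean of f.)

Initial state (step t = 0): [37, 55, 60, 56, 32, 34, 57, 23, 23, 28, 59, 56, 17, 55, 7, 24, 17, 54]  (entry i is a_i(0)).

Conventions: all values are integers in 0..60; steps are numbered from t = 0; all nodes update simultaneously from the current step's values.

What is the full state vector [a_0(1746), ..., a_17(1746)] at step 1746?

Simulating step by step:
t=0: [37, 55, 60, 56, 32, 34, 57, 23, 23, 28, 59, 56, 17, 55, 7, 24, 17, 54]
t=1: [52, 52, 52, 52, 52, 52, 49, 41, 41, 47, 51, 46, 37, 37, 22, 30, 35, 47]
t=2: [52, 52, 52, 52, 52, 52, 52, 52, 52, 52, 52, 52, 52, 49, 43, 50, 53, 52]
t=3: [52, 52, 52, 52, 52, 52, 52, 52, 52, 52, 52, 52, 52, 52, 52, 52, 52, 52]
t=4: [52, 52, 52, 52, 52, 52, 52, 52, 52, 52, 52, 52, 52, 52, 52, 52, 52, 52]

Answer: [52, 52, 52, 52, 52, 52, 52, 52, 52, 52, 52, 52, 52, 52, 52, 52, 52, 52]
Key observation: The state at step 3, [52, 52, 52, 52, 52, 52, 52, 52, 52, 52, 52, 52, 52, 52, 52, 52, 52, 52], reappears at step 4: the system is in a cycle of period 1 from step 3 on.  Therefore the state at step 1746 equals the state at step 3 + ((1746 - 3) mod 1) = 3, which is [52, 52, 52, 52, 52, 52, 52, 52, 52, 52, 52, 52, 52, 52, 52, 52, 52, 52].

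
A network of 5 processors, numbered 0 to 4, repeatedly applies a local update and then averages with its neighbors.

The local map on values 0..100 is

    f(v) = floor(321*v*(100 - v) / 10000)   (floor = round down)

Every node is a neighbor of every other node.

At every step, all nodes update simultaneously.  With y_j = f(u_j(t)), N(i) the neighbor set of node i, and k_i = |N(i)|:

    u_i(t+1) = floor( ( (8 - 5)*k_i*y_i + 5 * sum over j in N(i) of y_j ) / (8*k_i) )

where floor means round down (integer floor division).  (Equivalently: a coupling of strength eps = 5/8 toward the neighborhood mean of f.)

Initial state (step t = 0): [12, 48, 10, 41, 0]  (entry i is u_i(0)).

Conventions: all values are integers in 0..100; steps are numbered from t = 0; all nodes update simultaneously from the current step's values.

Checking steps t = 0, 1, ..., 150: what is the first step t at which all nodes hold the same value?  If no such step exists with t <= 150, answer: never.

Simulating step by step:
t=0: [12, 48, 10, 41, 0]  (not all equal)
t=1: [41, 51, 40, 50, 34]  (not all equal)
t=2: [77, 77, 77, 77, 76]  (not all equal)
t=3: [56, 56, 56, 56, 56]  (all equal)

Answer: 3
Key observation: Synchronization is absorbing here: once all nodes are equal they stay equal, and step 3 is the first all-equal step.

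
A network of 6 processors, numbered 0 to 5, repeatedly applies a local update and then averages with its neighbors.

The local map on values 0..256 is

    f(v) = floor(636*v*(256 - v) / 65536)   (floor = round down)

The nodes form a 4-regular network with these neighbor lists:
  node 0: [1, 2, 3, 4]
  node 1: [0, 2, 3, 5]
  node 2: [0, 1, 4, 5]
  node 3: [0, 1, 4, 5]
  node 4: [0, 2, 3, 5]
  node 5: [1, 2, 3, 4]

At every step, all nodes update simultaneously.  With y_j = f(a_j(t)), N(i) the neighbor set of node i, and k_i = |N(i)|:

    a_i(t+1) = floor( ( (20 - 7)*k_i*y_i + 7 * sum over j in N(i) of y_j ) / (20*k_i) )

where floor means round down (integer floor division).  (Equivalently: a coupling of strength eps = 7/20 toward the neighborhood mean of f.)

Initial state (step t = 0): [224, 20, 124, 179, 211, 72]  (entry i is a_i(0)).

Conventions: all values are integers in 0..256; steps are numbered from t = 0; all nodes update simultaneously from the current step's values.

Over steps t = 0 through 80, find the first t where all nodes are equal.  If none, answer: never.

Answer: 5
Key observation: Synchronization is absorbing here: once all nodes are equal they stay equal, and step 5 is the first all-equal step.

Derivation:
t=0: [224, 20, 124, 179, 211, 72]  (not all equal)
t=1: [82, 71, 131, 115, 102, 120]  (not all equal)
t=2: [141, 136, 153, 152, 152, 154]  (not all equal)
t=3: [155, 156, 153, 153, 153, 152]  (not all equal)
t=4: [151, 151, 151, 151, 152, 152]  (not all equal)
t=5: [153, 153, 153, 153, 153, 153]  (all equal)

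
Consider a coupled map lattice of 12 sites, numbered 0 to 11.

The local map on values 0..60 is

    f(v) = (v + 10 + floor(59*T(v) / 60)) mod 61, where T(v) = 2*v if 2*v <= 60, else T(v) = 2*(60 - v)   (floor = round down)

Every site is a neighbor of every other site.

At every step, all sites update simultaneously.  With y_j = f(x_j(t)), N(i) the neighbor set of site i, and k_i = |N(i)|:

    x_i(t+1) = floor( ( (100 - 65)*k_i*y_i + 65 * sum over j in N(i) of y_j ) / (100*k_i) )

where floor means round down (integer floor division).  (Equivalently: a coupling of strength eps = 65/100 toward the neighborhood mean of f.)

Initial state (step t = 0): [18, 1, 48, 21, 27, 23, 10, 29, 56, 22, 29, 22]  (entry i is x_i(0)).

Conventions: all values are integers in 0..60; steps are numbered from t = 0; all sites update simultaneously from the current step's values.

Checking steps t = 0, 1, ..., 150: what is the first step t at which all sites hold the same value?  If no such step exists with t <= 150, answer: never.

Simulating step by step:
t=0: [18, 1, 48, 21, 27, 23, 10, 29, 56, 22, 29, 22]  (not all equal)
t=1: [14, 17, 20, 17, 22, 19, 25, 24, 17, 18, 24, 18]  (not all equal)
t=2: [34, 36, 21, 36, 23, 20, 25, 25, 36, 19, 25, 19]  (not all equal)
t=3: [24, 23, 17, 23, 19, 16, 21, 21, 23, 15, 21, 15]  (not all equal)
t=4: [25, 24, 37, 24, 21, 36, 22, 22, 24, 35, 22, 35]  (not all equal)
t=5: [22, 21, 24, 21, 18, 24, 19, 19, 21, 25, 19, 25]  (not all equal)
t=6: [12, 12, 14, 12, 9, 14, 10, 10, 12, 15, 10, 15]  (not all equal)
t=7: [45, 45, 46, 45, 42, 46, 43, 43, 45, 47, 43, 47]  (not all equal)
t=8: [23, 23, 22, 23, 24, 22, 23, 23, 23, 22, 23, 22]  (not all equal)
t=9: [16, 16, 15, 16, 17, 15, 16, 16, 16, 15, 16, 15]  (not all equal)
t=10: [56, 56, 55, 56, 57, 55, 56, 56, 56, 55, 56, 55]  (not all equal)
t=11: [12, 12, 12, 12, 11, 12, 12, 12, 12, 12, 12, 12]  (not all equal)
t=12: [44, 44, 44, 44, 43, 44, 44, 44, 44, 44, 44, 44]  (not all equal)
t=13: [24, 24, 24, 24, 24, 24, 24, 24, 24, 24, 24, 24]  (all equal)

Answer: 13
Key observation: Synchronization is absorbing here: once all sites are equal they stay equal, and step 13 is the first all-equal step.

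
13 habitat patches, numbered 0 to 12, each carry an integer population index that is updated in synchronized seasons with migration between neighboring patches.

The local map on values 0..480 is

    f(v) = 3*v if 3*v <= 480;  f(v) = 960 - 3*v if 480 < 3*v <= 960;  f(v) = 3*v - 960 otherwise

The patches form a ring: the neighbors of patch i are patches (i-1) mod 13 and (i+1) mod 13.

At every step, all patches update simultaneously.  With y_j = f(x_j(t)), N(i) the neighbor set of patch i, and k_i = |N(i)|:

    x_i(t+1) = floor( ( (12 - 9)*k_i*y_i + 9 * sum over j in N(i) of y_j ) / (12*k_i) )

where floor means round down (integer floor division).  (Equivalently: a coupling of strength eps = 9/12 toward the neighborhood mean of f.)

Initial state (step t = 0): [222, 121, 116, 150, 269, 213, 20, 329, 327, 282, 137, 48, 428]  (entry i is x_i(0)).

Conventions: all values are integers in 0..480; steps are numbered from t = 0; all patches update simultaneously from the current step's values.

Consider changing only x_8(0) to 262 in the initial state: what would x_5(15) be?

Answer: x_5(15) = 207
Key observation: This trace re-runs the system from the modified initial state.

Derivation:
t=0: [222, 121, 116, 150, 269, 213, 20, 329, 262, 282, 137, 48, 428]
t=1: [331, 331, 391, 300, 327, 160, 145, 94, 96, 247, 199, 311, 245]
t=2: [105, 100, 88, 102, 207, 291, 394, 341, 259, 298, 183, 227, 78]
t=3: [279, 292, 293, 302, 232, 232, 111, 167, 94, 239, 232, 311, 281]
t=4: [106, 97, 72, 142, 185, 289, 354, 345, 333, 265, 167, 149, 85]
t=5: [284, 273, 322, 339, 295, 213, 88, 71, 99, 228, 344, 379, 350]
t=6: [113, 78, 75, 44, 160, 207, 266, 263, 257, 207, 187, 105, 129]
t=7: [317, 270, 193, 297, 296, 325, 231, 174, 238, 305, 345, 373, 342]
t=8: [83, 183, 177, 187, 49, 130, 236, 301, 242, 131, 95, 92, 79]
t=9: [305, 357, 411, 315, 332, 247, 230, 196, 227, 292, 322, 264, 256]
t=10: [124, 147, 115, 119, 96, 169, 289, 298, 240, 127, 96, 116, 127]
t=11: [401, 379, 385, 326, 375, 256, 217, 141, 227, 293, 345, 337, 365]
t=12: [177, 208, 121, 139, 120, 225, 307, 326, 258, 153, 68, 91, 144]
t=13: [395, 381, 373, 375, 353, 220, 123, 88, 225, 261, 325, 306, 371]
t=14: [182, 189, 170, 138, 199, 250, 303, 311, 236, 156, 85, 73, 138]
t=15: [406, 422, 415, 408, 324, 207, 101, 120, 248, 307, 321, 305, 340]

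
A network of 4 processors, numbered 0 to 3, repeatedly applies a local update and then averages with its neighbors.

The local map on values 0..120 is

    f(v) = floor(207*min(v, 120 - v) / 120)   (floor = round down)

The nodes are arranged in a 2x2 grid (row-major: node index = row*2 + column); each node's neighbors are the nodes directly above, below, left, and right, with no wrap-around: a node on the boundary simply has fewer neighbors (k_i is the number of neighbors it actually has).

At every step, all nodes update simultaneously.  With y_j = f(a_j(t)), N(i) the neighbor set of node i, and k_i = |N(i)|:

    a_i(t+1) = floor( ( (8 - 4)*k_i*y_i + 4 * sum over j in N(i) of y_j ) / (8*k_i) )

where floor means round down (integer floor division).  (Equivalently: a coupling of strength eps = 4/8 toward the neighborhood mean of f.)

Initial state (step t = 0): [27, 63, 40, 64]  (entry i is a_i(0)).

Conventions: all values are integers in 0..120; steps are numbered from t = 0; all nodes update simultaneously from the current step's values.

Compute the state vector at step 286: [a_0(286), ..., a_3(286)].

Answer: [58, 58, 58, 58]
Key observation: The state at step 13, [58, 58, 58, 58], reappears at step 16: the system is in a cycle of period 3 from step 13 on.  Therefore the state at step 286 equals the state at step 13 + ((286 - 13) mod 3) = 13, which is [58, 58, 58, 58].

Derivation:
t=0: [27, 63, 40, 64]
t=1: [64, 84, 70, 89]
t=2: [85, 68, 80, 63]
t=3: [69, 84, 74, 88]
t=4: [78, 66, 75, 62]
t=5: [78, 89, 81, 92]
t=6: [66, 56, 63, 54]
t=7: [95, 94, 95, 95]
t=8: [43, 43, 43, 43]
t=9: [74, 74, 74, 74]
t=10: [79, 79, 79, 79]
t=11: [70, 70, 70, 70]
t=12: [86, 86, 86, 86]
t=13: [58, 58, 58, 58]
t=14: [100, 100, 100, 100]
t=15: [34, 34, 34, 34]
t=16: [58, 58, 58, 58]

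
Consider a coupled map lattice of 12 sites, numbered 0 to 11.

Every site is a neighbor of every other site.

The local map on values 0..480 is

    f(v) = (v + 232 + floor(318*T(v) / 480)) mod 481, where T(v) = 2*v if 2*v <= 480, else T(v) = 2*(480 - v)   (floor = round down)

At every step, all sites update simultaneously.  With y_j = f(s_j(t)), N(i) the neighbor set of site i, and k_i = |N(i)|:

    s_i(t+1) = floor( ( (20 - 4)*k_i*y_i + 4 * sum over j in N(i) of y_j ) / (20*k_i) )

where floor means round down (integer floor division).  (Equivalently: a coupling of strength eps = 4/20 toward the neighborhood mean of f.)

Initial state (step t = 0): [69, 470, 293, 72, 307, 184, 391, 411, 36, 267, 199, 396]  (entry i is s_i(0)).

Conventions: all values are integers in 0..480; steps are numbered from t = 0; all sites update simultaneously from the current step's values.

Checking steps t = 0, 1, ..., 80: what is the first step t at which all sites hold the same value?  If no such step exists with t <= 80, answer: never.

Answer: 5
Key observation: Synchronization is absorbing here: once all sites are equal they stay equal, and step 5 is the first all-equal step.

Derivation:
t=0: [69, 470, 293, 72, 307, 184, 391, 411, 36, 267, 199, 396]  (not all equal)
t=1: [367, 244, 288, 373, 285, 200, 263, 259, 307, 295, 227, 263]  (not all equal)
t=2: [270, 301, 290, 269, 291, 230, 297, 297, 286, 289, 279, 297]  (not all equal)
t=3: [297, 289, 292, 297, 292, 286, 290, 290, 293, 292, 295, 290]  (not all equal)
t=4: [290, 292, 291, 290, 291, 293, 291, 291, 291, 291, 291, 291]  (not all equal)
t=5: [291, 291, 291, 291, 291, 291, 291, 291, 291, 291, 291, 291]  (all equal)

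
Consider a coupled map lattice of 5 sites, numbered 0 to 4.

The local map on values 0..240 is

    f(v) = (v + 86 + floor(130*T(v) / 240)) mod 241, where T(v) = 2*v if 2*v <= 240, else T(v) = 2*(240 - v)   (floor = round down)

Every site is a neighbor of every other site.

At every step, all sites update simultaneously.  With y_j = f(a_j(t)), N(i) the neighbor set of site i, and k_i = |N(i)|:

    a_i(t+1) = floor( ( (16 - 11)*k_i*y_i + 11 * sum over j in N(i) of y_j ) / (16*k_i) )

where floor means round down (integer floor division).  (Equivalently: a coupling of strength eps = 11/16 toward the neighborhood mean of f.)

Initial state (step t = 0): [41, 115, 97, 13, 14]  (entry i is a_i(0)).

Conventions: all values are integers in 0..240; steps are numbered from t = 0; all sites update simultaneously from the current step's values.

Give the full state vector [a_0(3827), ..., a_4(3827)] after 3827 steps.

Simulating step by step:
t=0: [41, 115, 97, 13, 14]
t=1: [115, 102, 97, 106, 107]
t=2: [66, 63, 61, 64, 64]
t=3: [218, 218, 217, 218, 218]
t=4: [86, 86, 86, 86, 86]
t=5: [24, 24, 24, 24, 24]
t=6: [136, 136, 136, 136, 136]
t=7: [93, 93, 93, 93, 93]
t=8: [38, 38, 38, 38, 38]
t=9: [165, 165, 165, 165, 165]
t=10: [91, 91, 91, 91, 91]
t=11: [34, 34, 34, 34, 34]
t=12: [156, 156, 156, 156, 156]
t=13: [92, 92, 92, 92, 92]
t=14: [36, 36, 36, 36, 36]
t=15: [161, 161, 161, 161, 161]
t=16: [91, 91, 91, 91, 91]

Answer: [34, 34, 34, 34, 34]
Key observation: The state at step 10, [91, 91, 91, 91, 91], reappears at step 16: the system is in a cycle of period 6 from step 10 on.  Therefore the state at step 3827 equals the state at step 10 + ((3827 - 10) mod 6) = 11, which is [34, 34, 34, 34, 34].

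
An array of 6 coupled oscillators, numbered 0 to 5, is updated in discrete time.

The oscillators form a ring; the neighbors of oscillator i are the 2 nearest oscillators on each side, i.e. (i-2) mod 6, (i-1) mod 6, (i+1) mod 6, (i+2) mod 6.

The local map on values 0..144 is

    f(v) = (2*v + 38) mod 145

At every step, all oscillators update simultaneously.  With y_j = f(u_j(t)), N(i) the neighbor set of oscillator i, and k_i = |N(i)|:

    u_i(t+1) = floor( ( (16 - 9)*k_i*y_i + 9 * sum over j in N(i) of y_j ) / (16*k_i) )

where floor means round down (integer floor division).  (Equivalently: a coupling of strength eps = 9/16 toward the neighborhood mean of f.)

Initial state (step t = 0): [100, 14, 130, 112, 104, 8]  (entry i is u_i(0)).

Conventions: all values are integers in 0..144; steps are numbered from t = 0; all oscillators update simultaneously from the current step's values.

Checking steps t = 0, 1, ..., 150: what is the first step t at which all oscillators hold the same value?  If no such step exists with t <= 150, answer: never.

Answer: 35
Key observation: Synchronization is absorbing here: once all oscillators are equal they stay equal, and step 35 is the first all-equal step.

Derivation:
t=0: [100, 14, 130, 112, 104, 8]  (not all equal)
t=1: [72, 67, 56, 83, 82, 76]  (not all equal)
t=2: [35, 32, 27, 44, 45, 45]  (not all equal)
t=3: [110, 108, 105, 118, 119, 121]  (not all equal)
t=4: [116, 115, 112, 123, 124, 126]  (not all equal)
t=5: [108, 107, 125, 114, 115, 74]  (not all equal)
t=6: [105, 105, 127, 111, 112, 82]  (not all equal)
t=7: [84, 84, 62, 89, 90, 86]  (not all equal)
t=8: [57, 56, 44, 61, 62, 65]  (not all equal)
t=9: [27, 26, 61, 30, 31, 16]  (not all equal)
t=10: [78, 78, 60, 81, 82, 84]  (not all equal)
t=11: [46, 46, 35, 49, 49, 56]  (not all equal)
t=12: [110, 110, 122, 112, 112, 77]  (not all equal)
t=13: [107, 107, 124, 109, 109, 85]  (not all equal)
t=14: [106, 106, 123, 107, 107, 88]  (not all equal)
t=15: [105, 105, 120, 105, 105, 89]  (not all equal)
t=16: [102, 102, 116, 102, 102, 89]  (not all equal)
t=17: [97, 97, 109, 97, 97, 85]  (not all equal)
t=18: [87, 87, 97, 87, 87, 76]  (not all equal)
t=19: [66, 66, 75, 66, 66, 57]  (not all equal)
t=20: [25, 25, 32, 25, 25, 17]  (not all equal)
t=21: [87, 87, 94, 87, 87, 81]  (not all equal)
t=22: [67, 67, 73, 67, 67, 61]  (not all equal)
t=23: [27, 27, 32, 27, 27, 21]  (not all equal)
t=24: [91, 91, 96, 91, 91, 86]  (not all equal)
t=25: [75, 75, 79, 75, 75, 70]  (not all equal)
t=26: [42, 42, 46, 42, 42, 38]  (not all equal)
t=27: [122, 122, 125, 122, 122, 118]  (not all equal)
t=28: [136, 136, 139, 136, 136, 133]  (not all equal)
t=29: [20, 20, 22, 20, 20, 17]  (not all equal)
t=30: [77, 77, 79, 77, 77, 75]  (not all equal)
t=31: [47, 47, 48, 47, 47, 45]  (not all equal)
t=32: [131, 131, 132, 131, 131, 130]  (not all equal)
t=33: [10, 10, 10, 10, 10, 9]  (not all equal)
t=34: [57, 57, 58, 57, 57, 57]  (not all equal)
t=35: [7, 7, 7, 7, 7, 7]  (all equal)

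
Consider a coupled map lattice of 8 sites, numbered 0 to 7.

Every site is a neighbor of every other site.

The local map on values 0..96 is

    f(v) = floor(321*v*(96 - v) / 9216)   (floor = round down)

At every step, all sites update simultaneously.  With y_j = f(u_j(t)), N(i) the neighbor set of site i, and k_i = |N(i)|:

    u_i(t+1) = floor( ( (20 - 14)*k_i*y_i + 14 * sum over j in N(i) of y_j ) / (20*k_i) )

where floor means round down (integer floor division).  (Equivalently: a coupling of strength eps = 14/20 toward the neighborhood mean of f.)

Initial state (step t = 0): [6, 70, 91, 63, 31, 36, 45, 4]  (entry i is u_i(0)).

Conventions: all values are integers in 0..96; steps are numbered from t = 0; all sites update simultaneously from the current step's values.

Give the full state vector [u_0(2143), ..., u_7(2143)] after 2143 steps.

Answer: [46, 46, 46, 46, 46, 46, 46, 46]
Key observation: The state at step 4, [80, 80, 80, 80, 80, 80, 80, 80], reappears at step 8: the system is in a cycle of period 4 from step 4 on.  Therefore the state at step 2143 equals the state at step 4 + ((2143 - 4) mod 4) = 7, which is [46, 46, 46, 46, 46, 46, 46, 46].

Derivation:
t=0: [6, 70, 91, 63, 31, 36, 45, 4]
t=1: [44, 53, 43, 54, 54, 55, 56, 42]
t=2: [78, 78, 78, 78, 78, 78, 78, 78]
t=3: [48, 48, 48, 48, 48, 48, 48, 48]
t=4: [80, 80, 80, 80, 80, 80, 80, 80]
t=5: [44, 44, 44, 44, 44, 44, 44, 44]
t=6: [79, 79, 79, 79, 79, 79, 79, 79]
t=7: [46, 46, 46, 46, 46, 46, 46, 46]
t=8: [80, 80, 80, 80, 80, 80, 80, 80]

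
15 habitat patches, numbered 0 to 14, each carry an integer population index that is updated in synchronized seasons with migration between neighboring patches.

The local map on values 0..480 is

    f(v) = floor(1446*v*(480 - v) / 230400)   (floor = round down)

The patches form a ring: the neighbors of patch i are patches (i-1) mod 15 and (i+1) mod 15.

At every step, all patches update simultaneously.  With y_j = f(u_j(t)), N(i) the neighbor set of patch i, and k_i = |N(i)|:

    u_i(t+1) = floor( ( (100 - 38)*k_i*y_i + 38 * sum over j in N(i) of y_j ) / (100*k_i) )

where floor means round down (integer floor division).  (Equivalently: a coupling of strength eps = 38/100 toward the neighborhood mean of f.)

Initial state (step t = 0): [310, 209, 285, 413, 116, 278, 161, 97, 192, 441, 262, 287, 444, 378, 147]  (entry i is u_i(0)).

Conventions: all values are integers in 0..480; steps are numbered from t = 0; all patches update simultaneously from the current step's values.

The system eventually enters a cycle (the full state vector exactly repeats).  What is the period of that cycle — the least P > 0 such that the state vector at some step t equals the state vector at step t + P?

Answer: 2
Key observation: The state at step 25, [307, 308, 307, 307, 305, 304, 303, 302, 302, 302, 302, 303, 304, 305, 307], reappears at step 27 — and no state repeats earlier — so the cycle the system enters has period 2.

Derivation:
t=0: [310, 209, 285, 413, 116, 278, 161, 97, 192, 441, 262, 287, 444, 378, 147]
t=1: [330, 348, 316, 223, 263, 329, 310, 271, 279, 200, 308, 302, 173, 226, 298]
t=2: [311, 299, 324, 352, 349, 323, 331, 349, 351, 347, 336, 335, 338, 351, 338]
t=3: [325, 332, 314, 289, 291, 310, 306, 289, 285, 290, 300, 303, 298, 290, 303]
t=4: [318, 313, 327, 342, 342, 333, 335, 344, 347, 344, 338, 337, 340, 342, 333]
t=5: [320, 324, 312, 299, 298, 304, 302, 294, 290, 293, 299, 301, 298, 298, 307]
t=6: [322, 319, 328, 337, 338, 336, 337, 342, 344, 342, 339, 338, 339, 338, 332]
t=7: [317, 319, 312, 303, 301, 302, 301, 296, 294, 296, 298, 300, 299, 301, 308]
t=8: [325, 323, 328, 334, 337, 337, 338, 340, 342, 341, 339, 338, 338, 337, 331]
t=9: [315, 316, 312, 306, 302, 301, 300, 298, 296, 297, 299, 300, 301, 303, 309]
t=10: [326, 325, 328, 333, 336, 337, 338, 339, 340, 340, 339, 338, 337, 335, 331]
t=11: [314, 315, 311, 307, 303, 302, 300, 299, 298, 298, 299, 300, 302, 304, 309]
t=12: [327, 326, 329, 332, 335, 337, 338, 339, 339, 339, 339, 338, 336, 334, 331]
t=13: [312, 313, 311, 307, 304, 302, 300, 299, 299, 299, 299, 301, 303, 306, 309]
t=14: [328, 328, 329, 332, 335, 336, 338, 338, 339, 339, 338, 337, 336, 333, 331]
t=15: [311, 311, 310, 307, 304, 302, 301, 300, 299, 299, 300, 302, 303, 306, 309]
t=16: [329, 329, 330, 332, 335, 336, 337, 338, 338, 338, 338, 337, 335, 333, 331]
t=17: [310, 310, 309, 307, 304, 303, 302, 301, 301, 301, 301, 302, 304, 306, 309]
t=18: [330, 330, 331, 333, 334, 336, 337, 337, 338, 338, 337, 336, 335, 333, 331]
t=19: [309, 309, 308, 307, 305, 303, 302, 301, 301, 301, 302, 303, 304, 306, 308]
t=20: [331, 331, 332, 333, 334, 335, 337, 337, 338, 337, 337, 336, 335, 333, 332]
t=21: [308, 308, 308, 307, 305, 304, 302, 301, 301, 301, 302, 303, 304, 306, 308]
t=22: [332, 332, 332, 333, 334, 335, 336, 337, 338, 337, 337, 336, 335, 333, 332]
t=23: [308, 308, 307, 307, 305, 304, 303, 302, 301, 301, 302, 303, 304, 306, 307]
t=24: [332, 332, 332, 333, 334, 335, 336, 337, 337, 337, 337, 336, 335, 334, 333]
t=25: [307, 308, 307, 307, 305, 304, 303, 302, 302, 302, 302, 303, 304, 305, 307]
t=26: [332, 332, 332, 333, 334, 335, 336, 336, 337, 337, 336, 336, 335, 334, 333]
t=27: [307, 308, 307, 307, 305, 304, 303, 302, 302, 302, 302, 303, 304, 305, 307]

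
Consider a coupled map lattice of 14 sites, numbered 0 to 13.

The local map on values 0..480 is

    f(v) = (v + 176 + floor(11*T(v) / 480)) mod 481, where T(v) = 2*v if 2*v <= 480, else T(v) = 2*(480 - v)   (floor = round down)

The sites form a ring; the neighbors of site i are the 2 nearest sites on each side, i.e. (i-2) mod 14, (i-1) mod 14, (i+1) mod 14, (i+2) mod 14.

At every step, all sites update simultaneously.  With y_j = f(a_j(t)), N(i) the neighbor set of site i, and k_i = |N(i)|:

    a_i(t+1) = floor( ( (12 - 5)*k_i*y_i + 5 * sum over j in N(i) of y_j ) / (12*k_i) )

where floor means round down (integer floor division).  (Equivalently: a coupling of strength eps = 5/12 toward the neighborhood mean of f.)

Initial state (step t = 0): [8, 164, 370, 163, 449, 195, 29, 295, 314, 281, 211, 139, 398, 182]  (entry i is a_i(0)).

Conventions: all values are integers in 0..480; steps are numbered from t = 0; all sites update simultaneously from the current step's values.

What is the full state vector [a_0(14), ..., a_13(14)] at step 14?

Answer: [389, 299, 256, 258, 116, 348, 148, 404, 391, 415, 405, 398, 410, 398]

Derivation:
t=0: [8, 164, 370, 163, 449, 195, 29, 295, 314, 281, 211, 139, 398, 182]
t=1: [198, 303, 147, 299, 188, 343, 226, 390, 170, 398, 324, 325, 187, 312]
t=2: [298, 79, 271, 79, 298, 116, 329, 146, 270, 107, 103, 68, 263, 90]
t=3: [149, 253, 319, 255, 109, 237, 130, 302, 362, 304, 314, 278, 344, 256]
t=4: [291, 384, 168, 379, 293, 355, 262, 86, 71, 60, 69, 323, 156, 390]
t=5: [366, 151, 320, 146, 375, 164, 369, 257, 270, 220, 233, 109, 284, 147]
t=6: [158, 271, 96, 272, 122, 297, 177, 391, 404, 404, 412, 337, 387, 312]
t=7: [285, 379, 323, 374, 290, 126, 262, 111, 128, 94, 98, 54, 102, 104]
t=8: [343, 134, 128, 134, 365, 313, 404, 309, 314, 275, 276, 251, 296, 276]
t=9: [188, 302, 257, 257, 115, 60, 70, 68, 117, 364, 414, 448, 426, 401]
t=10: [286, 144, 374, 360, 315, 267, 257, 232, 243, 120, 130, 125, 147, 124]
t=11: [381, 284, 133, 125, 117, 361, 395, 413, 403, 328, 323, 308, 336, 326]
t=12: [135, 348, 303, 297, 254, 119, 113, 94, 85, 42, 33, 18, 36, 78]
t=13: [239, 89, 87, 82, 319, 280, 304, 272, 257, 225, 215, 206, 226, 230]
t=14: [389, 299, 256, 258, 116, 348, 148, 404, 391, 415, 405, 398, 410, 398]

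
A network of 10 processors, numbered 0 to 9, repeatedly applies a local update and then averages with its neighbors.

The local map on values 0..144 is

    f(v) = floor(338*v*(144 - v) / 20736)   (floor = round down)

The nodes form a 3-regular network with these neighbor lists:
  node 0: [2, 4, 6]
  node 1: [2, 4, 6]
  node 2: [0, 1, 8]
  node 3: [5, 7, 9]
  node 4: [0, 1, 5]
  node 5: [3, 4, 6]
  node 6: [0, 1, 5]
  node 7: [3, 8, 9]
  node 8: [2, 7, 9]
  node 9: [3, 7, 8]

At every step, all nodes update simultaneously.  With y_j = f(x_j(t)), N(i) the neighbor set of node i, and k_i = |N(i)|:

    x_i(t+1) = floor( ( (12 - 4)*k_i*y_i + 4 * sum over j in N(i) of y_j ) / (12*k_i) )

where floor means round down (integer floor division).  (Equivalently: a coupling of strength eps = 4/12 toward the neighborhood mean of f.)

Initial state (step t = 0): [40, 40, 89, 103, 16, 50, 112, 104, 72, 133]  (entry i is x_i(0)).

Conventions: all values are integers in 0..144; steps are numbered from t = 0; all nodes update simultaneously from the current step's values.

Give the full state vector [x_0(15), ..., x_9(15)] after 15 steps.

Answer: [82, 82, 82, 82, 82, 82, 82, 82, 82, 82]

Derivation:
t=0: [40, 40, 89, 103, 16, 50, 112, 104, 72, 133]
t=1: [63, 63, 76, 63, 45, 68, 62, 64, 74, 39]
t=2: [81, 81, 83, 81, 75, 82, 82, 81, 81, 71]
t=3: [82, 82, 82, 83, 83, 82, 82, 83, 83, 83]
t=4: [82, 82, 82, 82, 82, 82, 82, 82, 82, 82]
t=5: [82, 82, 82, 82, 82, 82, 82, 82, 82, 82]
t=6: [82, 82, 82, 82, 82, 82, 82, 82, 82, 82]
t=7: [82, 82, 82, 82, 82, 82, 82, 82, 82, 82]
t=8: [82, 82, 82, 82, 82, 82, 82, 82, 82, 82]
t=9: [82, 82, 82, 82, 82, 82, 82, 82, 82, 82]
t=10: [82, 82, 82, 82, 82, 82, 82, 82, 82, 82]
t=11: [82, 82, 82, 82, 82, 82, 82, 82, 82, 82]
t=12: [82, 82, 82, 82, 82, 82, 82, 82, 82, 82]
t=13: [82, 82, 82, 82, 82, 82, 82, 82, 82, 82]
t=14: [82, 82, 82, 82, 82, 82, 82, 82, 82, 82]
t=15: [82, 82, 82, 82, 82, 82, 82, 82, 82, 82]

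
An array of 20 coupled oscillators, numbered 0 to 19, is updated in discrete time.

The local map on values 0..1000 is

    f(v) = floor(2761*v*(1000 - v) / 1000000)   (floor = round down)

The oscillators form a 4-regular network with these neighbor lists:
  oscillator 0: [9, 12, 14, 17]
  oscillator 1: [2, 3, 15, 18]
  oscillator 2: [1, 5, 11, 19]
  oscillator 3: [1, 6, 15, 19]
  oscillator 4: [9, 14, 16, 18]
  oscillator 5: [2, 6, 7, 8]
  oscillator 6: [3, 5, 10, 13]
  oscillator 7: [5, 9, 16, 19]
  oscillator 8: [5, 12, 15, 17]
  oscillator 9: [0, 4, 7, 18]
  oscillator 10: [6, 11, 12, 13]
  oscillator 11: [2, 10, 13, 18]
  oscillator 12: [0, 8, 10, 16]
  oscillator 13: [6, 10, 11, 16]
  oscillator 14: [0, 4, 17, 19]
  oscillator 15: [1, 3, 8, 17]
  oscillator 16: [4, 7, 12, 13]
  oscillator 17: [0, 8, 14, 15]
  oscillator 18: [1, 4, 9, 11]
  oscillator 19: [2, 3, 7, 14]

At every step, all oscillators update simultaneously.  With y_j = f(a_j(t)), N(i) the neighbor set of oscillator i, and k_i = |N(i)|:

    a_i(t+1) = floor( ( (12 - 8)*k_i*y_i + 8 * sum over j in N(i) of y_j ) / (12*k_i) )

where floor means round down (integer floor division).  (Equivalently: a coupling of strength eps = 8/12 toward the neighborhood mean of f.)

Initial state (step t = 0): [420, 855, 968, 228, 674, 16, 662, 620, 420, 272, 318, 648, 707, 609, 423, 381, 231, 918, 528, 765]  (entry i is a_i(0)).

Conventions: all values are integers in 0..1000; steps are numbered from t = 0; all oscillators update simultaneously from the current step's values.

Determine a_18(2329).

Simulating step by step:
t=0: [420, 855, 968, 228, 674, 16, 662, 620, 420, 272, 318, 648, 707, 609, 423, 381, 231, 918, 528, 765]
t=1: [556, 432, 280, 512, 601, 351, 502, 479, 469, 618, 611, 547, 595, 608, 554, 501, 577, 513, 583, 480]
t=2: [674, 660, 631, 687, 666, 646, 668, 669, 674, 667, 668, 651, 671, 669, 680, 687, 670, 686, 669, 665]
t=3: [604, 612, 629, 604, 610, 622, 611, 615, 606, 611, 613, 621, 608, 613, 604, 599, 610, 598, 615, 612]
t=4: [659, 655, 649, 658, 656, 651, 654, 653, 658, 655, 654, 650, 657, 653, 659, 660, 655, 661, 653, 654]
t=5: [620, 623, 626, 622, 622, 625, 624, 624, 621, 623, 624, 626, 622, 624, 620, 620, 623, 619, 624, 623]
t=6: [649, 648, 646, 648, 648, 647, 647, 647, 649, 648, 647, 646, 648, 647, 649, 649, 648, 650, 647, 648]
t=7: [628, 629, 630, 629, 629, 629, 629, 629, 628, 629, 630, 630, 628, 630, 628, 628, 629, 628, 629, 629]
t=8: [644, 644, 643, 644, 644, 644, 643, 644, 644, 644, 643, 643, 644, 643, 644, 644, 644, 645, 643, 644]
t=9: [632, 632, 632, 632, 632, 632, 632, 632, 632, 632, 632, 633, 632, 632, 632, 632, 632, 632, 632, 632]
t=10: [642, 642, 641, 642, 642, 642, 642, 642, 642, 642, 641, 641, 642, 641, 642, 642, 642, 642, 641, 642]
t=11: [634, 634, 634, 634, 634, 634, 634, 634, 634, 634, 634, 635, 634, 634, 634, 634, 634, 634, 634, 634]
t=12: [640, 640, 639, 640, 640, 640, 640, 640, 640, 640, 639, 639, 640, 639, 640, 640, 640, 640, 639, 640]
t=13: [636, 636, 636, 636, 636, 636, 636, 636, 636, 636, 636, 636, 636, 636, 636, 636, 636, 636, 636, 636]
t=14: [639, 639, 639, 639, 639, 639, 639, 639, 639, 639, 639, 639, 639, 639, 639, 639, 639, 639, 639, 639]
t=15: [636, 636, 636, 636, 636, 636, 636, 636, 636, 636, 636, 636, 636, 636, 636, 636, 636, 636, 636, 636]

Answer: a_18(2329) = 636
Key observation: The state at step 13, [636, 636, 636, 636, 636, 636, 636, 636, 636, 636, 636, 636, 636, 636, 636, 636, 636, 636, 636, 636], reappears at step 15: the system is in a cycle of period 2 from step 13 on.  Therefore the state at step 2329 equals the state at step 13 + ((2329 - 13) mod 2) = 13, which is [636, 636, 636, 636, 636, 636, 636, 636, 636, 636, 636, 636, 636, 636, 636, 636, 636, 636, 636, 636].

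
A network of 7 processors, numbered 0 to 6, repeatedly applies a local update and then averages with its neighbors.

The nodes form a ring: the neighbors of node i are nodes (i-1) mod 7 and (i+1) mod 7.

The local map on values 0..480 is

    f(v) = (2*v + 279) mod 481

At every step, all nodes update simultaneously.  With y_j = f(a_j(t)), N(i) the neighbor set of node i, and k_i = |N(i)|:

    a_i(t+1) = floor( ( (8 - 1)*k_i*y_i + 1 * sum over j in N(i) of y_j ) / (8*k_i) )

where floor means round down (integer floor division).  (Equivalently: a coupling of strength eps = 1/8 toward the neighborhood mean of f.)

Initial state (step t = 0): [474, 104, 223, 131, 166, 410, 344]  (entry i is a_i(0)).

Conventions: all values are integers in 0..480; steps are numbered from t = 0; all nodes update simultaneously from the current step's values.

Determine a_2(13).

Answer: a_2(13) = 48

Derivation:
t=0: [474, 104, 223, 131, 166, 410, 344]
t=1: [232, 37, 217, 75, 126, 128, 29]
t=2: [272, 339, 251, 393, 73, 71, 314]
t=3: [355, 456, 298, 135, 404, 421, 420]
t=4: [47, 226, 363, 91, 123, 156, 149]
t=5: [348, 244, 82, 408, 74, 105, 114]
t=6: [30, 278, 413, 170, 382, 35, 24]
t=7: [339, 339, 155, 134, 101, 330, 329]
t=8: [474, 453, 128, 64, 32, 429, 457]
t=9: [260, 215, 86, 380, 336, 189, 229]
t=10: [308, 247, 413, 124, 427, 199, 254]
t=11: [399, 290, 146, 59, 164, 201, 305]
t=12: [149, 343, 127, 360, 147, 208, 376]
t=13: [88, 11, 48, 41, 96, 197, 79]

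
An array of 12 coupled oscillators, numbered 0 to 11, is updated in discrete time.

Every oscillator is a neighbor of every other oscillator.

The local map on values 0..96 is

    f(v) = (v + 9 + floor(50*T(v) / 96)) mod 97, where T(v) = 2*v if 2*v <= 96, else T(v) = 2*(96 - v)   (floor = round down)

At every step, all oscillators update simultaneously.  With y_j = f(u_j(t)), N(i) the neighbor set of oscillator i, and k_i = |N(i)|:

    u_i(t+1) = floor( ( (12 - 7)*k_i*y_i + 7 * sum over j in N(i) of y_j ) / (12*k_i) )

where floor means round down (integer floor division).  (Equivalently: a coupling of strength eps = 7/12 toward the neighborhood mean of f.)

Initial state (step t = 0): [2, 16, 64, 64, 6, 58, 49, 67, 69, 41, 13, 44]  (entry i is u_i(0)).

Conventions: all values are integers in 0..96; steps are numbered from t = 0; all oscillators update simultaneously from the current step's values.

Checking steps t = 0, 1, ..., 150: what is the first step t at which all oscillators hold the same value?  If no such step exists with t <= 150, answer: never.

Answer: 7
Key observation: Synchronization is absorbing here: once all oscillators are equal they stay equal, and step 7 is the first all-equal step.

Derivation:
t=0: [2, 16, 64, 64, 6, 58, 49, 67, 69, 41, 13, 44]  (not all equal)
t=1: [18, 28, 16, 16, 21, 16, 16, 16, 16, 47, 26, 13]  (not all equal)
t=2: [43, 51, 42, 42, 45, 42, 42, 42, 42, 29, 49, 39]  (not all equal)
t=3: [79, 47, 78, 78, 45, 78, 78, 78, 78, 69, 47, 76]  (not all equal)
t=4: [7, 7, 7, 7, 5, 7, 7, 7, 7, 8, 7, 7]  (not all equal)
t=5: [22, 22, 22, 22, 21, 22, 22, 22, 22, 23, 22, 22]  (not all equal)
t=6: [53, 53, 53, 53, 52, 53, 53, 53, 53, 53, 53, 53]  (not all equal)
t=7: [9, 9, 9, 9, 9, 9, 9, 9, 9, 9, 9, 9]  (all equal)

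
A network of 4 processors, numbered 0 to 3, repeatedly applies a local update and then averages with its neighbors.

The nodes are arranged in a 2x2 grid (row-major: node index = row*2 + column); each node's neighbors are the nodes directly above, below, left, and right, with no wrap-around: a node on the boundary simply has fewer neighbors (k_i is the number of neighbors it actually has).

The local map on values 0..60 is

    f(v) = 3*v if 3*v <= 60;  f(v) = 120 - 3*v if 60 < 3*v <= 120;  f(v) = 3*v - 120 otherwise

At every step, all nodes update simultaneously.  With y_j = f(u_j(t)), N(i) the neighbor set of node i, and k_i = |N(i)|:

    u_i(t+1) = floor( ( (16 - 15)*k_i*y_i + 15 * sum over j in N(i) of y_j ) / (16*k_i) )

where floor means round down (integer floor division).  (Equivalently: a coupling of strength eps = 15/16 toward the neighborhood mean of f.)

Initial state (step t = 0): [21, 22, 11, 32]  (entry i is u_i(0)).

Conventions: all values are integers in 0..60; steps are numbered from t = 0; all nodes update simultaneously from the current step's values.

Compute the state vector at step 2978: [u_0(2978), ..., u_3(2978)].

Answer: [36, 36, 36, 36]
Key observation: The state at step 17, [12, 12, 12, 12], reappears at step 19: the system is in a cycle of period 2 from step 17 on.  Therefore the state at step 2978 equals the state at step 17 + ((2978 - 17) mod 2) = 18, which is [36, 36, 36, 36].

Derivation:
t=0: [21, 22, 11, 32]
t=1: [44, 41, 40, 42]
t=2: [2, 8, 8, 1]
t=3: [22, 5, 5, 22]
t=4: [17, 51, 51, 17]
t=5: [34, 49, 49, 34]
t=6: [26, 18, 18, 26]
t=7: [53, 42, 42, 53]
t=8: [8, 36, 36, 8]
t=9: [12, 23, 23, 12]
t=10: [50, 36, 36, 50]
t=11: [13, 28, 28, 13]
t=12: [36, 38, 38, 36]
t=13: [6, 11, 11, 6]
t=14: [32, 18, 18, 32]
t=15: [52, 25, 25, 52]
t=16: [44, 36, 36, 44]
t=17: [12, 12, 12, 12]
t=18: [36, 36, 36, 36]
t=19: [12, 12, 12, 12]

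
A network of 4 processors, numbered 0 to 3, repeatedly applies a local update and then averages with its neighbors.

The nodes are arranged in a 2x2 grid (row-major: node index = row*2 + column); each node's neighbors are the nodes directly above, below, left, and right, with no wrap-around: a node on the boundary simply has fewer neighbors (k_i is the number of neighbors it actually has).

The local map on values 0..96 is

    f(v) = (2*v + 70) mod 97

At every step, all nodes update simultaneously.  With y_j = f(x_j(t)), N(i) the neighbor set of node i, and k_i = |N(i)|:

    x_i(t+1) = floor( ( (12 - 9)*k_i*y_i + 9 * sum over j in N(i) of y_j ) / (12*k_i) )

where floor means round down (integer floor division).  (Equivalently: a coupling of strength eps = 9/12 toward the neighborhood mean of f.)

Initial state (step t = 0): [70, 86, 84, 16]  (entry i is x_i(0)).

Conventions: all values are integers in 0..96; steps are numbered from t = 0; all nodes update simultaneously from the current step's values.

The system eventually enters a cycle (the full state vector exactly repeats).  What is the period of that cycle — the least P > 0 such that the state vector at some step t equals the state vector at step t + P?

Simulating step by step:
t=0: [70, 86, 84, 16]
t=1: [38, 19, 18, 35]
t=2: [19, 37, 36, 18]
t=3: [37, 19, 18, 36]
t=4: [19, 37, 36, 18]

Answer: 2
Key observation: The state at step 2, [19, 37, 36, 18], reappears at step 4 — and no state repeats earlier — so the cycle the system enters has period 2.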